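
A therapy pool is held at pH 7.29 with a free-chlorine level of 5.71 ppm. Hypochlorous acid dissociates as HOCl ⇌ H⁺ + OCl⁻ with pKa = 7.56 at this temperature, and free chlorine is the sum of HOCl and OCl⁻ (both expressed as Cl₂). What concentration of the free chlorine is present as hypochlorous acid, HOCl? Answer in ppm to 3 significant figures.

[OCl⁻]/[HOCl] = 10^(pH − pKa) = 10^(7.29 − 7.56) = 10^-0.27 = 0.537.
Fraction as HOCl = 1 / (1 + 0.537) = 0.6506.
HOCl = 0.6506 × 5.71 ppm = 3.715 ppm.

3.71 ppm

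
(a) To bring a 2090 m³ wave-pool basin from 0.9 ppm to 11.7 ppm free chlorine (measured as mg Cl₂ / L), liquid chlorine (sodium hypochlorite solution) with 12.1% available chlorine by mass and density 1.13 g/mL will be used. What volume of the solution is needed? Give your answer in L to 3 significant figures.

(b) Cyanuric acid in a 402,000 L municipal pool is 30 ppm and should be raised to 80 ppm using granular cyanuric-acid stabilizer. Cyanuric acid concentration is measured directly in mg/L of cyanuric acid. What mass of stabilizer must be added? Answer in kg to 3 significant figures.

(a) Volume: 2090 m³ = 2,090,000 L.
(a) Chlorine deficit: 11.7 − 0.9 = 10.8 ppm = 10.8 mg/L as Cl₂.
(a) Cl₂ equivalent needed: 10.8 mg/L × 2,090,000 L = 22,570,000 mg = 22,570 g.
(a) Product at 12.1% available chlorine: 22,570 / 0.121 = 186,500 g.
(a) Volume at density 1.13 g/mL: 186,500 g ÷ 1.13 g/mL = 165,100 mL.

(b) CYA to add: (80 − 30) = 50 mg/L × 402,000 L = 20,100 g cyanuric acid.

(a) 165 L; (b) 20.1 kg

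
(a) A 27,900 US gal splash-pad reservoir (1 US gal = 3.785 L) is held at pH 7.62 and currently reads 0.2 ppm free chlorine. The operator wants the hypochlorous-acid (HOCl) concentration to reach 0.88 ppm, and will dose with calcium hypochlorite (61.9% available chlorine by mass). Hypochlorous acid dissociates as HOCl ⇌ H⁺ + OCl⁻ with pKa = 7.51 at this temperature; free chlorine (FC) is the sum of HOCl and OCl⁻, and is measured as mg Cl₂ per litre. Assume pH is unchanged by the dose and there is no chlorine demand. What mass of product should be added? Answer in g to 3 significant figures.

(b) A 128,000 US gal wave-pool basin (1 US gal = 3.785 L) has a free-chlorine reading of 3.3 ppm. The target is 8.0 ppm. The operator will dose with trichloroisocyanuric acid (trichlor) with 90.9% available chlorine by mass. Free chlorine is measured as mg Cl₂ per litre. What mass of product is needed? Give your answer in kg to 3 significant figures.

(a) 309 g; (b) 2.51 kg

(a) Volume: 27,900 US gal × 3.785 L/gal = 105,602 L.
(a) [OCl⁻]/[HOCl] = 10^(pH − pKa) = 10^(7.62 − 7.51) = 1.288; fraction as HOCl = 1/(1 + 1.288) = 0.437.
(a) Free chlorine required for 0.88 ppm HOCl: 0.88 / 0.437 = 2.014 ppm.
(a) FC to add: 2.014 − 0.2 = 1.814 mg/L as Cl₂.
(a) Cl₂ equivalent: 1.814 mg/L × 105,602 L = 191.5 g.
(a) Product at 61.9% available Cl: 191.5 / 0.619 = 309.4 g.

(b) Volume: 128,000 US gal × 3.785 L/gal = 484,480 L.
(b) Chlorine deficit: 8.0 − 3.3 = 4.7 ppm = 4.7 mg/L as Cl₂.
(b) Cl₂ equivalent needed: 4.7 mg/L × 484,480 L = 2,277,000 mg = 2277 g.
(b) Product at 90.9% available chlorine: 2277 / 0.909 = 2505 g.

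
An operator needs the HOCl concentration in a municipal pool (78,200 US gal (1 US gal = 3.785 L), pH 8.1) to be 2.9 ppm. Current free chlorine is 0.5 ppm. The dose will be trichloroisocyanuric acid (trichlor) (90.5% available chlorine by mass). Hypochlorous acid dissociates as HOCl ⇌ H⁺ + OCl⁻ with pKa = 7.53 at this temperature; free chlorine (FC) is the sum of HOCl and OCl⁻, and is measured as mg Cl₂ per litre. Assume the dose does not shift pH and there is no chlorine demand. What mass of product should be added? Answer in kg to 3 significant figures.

4.31 kg

Volume: 78,200 US gal × 3.785 L/gal = 295,987 L.
[OCl⁻]/[HOCl] = 10^(pH − pKa) = 10^(8.1 − 7.53) = 3.715; fraction as HOCl = 1/(1 + 3.715) = 0.2121.
Free chlorine required for 2.9 ppm HOCl: 2.9 / 0.2121 = 13.67 ppm.
FC to add: 13.67 − 0.5 = 13.17 mg/L as Cl₂.
Cl₂ equivalent: 13.17 mg/L × 295,987 L = 3899 g.
Product at 90.5% available Cl: 3899 / 0.905 = 4309 g.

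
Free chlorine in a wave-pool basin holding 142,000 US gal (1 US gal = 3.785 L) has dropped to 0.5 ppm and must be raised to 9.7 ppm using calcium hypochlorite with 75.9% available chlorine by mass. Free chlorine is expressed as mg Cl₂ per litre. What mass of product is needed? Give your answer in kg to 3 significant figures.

6.51 kg

Volume: 142,000 US gal × 3.785 L/gal = 537,470 L.
Chlorine deficit: 9.7 − 0.5 = 9.2 ppm = 9.2 mg/L as Cl₂.
Cl₂ equivalent needed: 9.2 mg/L × 537,470 L = 4,945,000 mg = 4945 g.
Product at 75.9% available chlorine: 4945 / 0.759 = 6515 g.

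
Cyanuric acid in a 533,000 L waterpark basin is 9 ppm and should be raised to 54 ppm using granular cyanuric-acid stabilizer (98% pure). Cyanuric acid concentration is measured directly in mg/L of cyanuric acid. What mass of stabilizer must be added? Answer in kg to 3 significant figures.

24.5 kg

CYA to add: (54 − 9) = 45 mg/L × 533,000 L = 23,980 g cyanuric acid.
At 98% purity: 23,980 / 0.98 = 24,470 g product.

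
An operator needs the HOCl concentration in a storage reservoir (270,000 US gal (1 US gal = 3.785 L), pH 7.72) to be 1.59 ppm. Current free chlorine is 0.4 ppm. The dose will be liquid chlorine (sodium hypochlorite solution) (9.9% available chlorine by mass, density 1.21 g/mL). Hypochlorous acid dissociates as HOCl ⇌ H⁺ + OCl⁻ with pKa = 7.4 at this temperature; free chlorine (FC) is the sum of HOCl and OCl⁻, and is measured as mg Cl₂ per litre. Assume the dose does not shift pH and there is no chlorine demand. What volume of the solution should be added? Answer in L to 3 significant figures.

Volume: 270,000 US gal × 3.785 L/gal = 1,021,950 L.
[OCl⁻]/[HOCl] = 10^(pH − pKa) = 10^(7.72 − 7.4) = 2.089; fraction as HOCl = 1/(1 + 2.089) = 0.3237.
Free chlorine required for 1.59 ppm HOCl: 1.59 / 0.3237 = 4.912 ppm.
FC to add: 4.912 − 0.4 = 4.512 mg/L as Cl₂.
Cl₂ equivalent: 4.512 mg/L × 1,021,950 L = 4611 g.
Product at 9.9% available Cl: 4611 / 0.099 = 46,580 g.
Volume: 46,580 g ÷ 1.21 g/mL = 38,490 mL.

38.5 L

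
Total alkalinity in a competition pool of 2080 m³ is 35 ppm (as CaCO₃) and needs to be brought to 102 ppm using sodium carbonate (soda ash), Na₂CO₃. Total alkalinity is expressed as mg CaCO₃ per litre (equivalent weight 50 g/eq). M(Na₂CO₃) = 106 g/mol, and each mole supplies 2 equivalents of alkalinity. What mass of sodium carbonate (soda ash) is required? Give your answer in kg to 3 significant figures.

Volume: 2080 m³ = 2,080,000 L.
Alkalinity to add: (102 − 35) = 67 mg/L as CaCO₃ × 2,080,000 L = 139,400 g as CaCO₃.
Equivalents: 139,400 g ÷ 50 g/eq = 2787 eq.
Each mole of Na₂CO₃ supplies 2 eq, so 2787 / 2 = 1394 mol.
Mass: 1394 mol × 106 g/mol = 147,700 g.

148 kg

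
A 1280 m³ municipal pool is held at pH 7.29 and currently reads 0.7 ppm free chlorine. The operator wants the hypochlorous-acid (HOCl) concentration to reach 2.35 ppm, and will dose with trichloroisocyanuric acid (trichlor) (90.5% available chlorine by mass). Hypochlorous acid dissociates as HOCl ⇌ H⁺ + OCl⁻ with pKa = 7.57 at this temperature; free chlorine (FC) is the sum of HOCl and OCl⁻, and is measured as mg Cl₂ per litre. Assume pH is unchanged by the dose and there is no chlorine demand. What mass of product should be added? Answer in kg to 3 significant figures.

Volume: 1280 m³ = 1,280,000 L.
[OCl⁻]/[HOCl] = 10^(pH − pKa) = 10^(7.29 − 7.57) = 0.5248; fraction as HOCl = 1/(1 + 0.5248) = 0.6558.
Free chlorine required for 2.35 ppm HOCl: 2.35 / 0.6558 = 3.583 ppm.
FC to add: 3.583 − 0.7 = 2.883 mg/L as Cl₂.
Cl₂ equivalent: 2.883 mg/L × 1,280,000 L = 3691 g.
Product at 90.5% available Cl: 3691 / 0.905 = 4078 g.

4.08 kg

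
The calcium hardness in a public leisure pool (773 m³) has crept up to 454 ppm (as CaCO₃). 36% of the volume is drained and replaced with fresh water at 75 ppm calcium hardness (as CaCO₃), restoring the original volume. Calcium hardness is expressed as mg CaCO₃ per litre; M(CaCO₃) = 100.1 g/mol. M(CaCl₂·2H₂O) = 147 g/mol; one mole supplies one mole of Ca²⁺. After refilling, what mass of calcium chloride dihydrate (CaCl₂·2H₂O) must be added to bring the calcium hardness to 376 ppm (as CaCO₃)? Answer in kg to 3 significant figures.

Volume: 773 m³ = 773,000 L.
After draining 36% and refilling: 454 × 0.64 + 75 × 0.36 = 317.56 ppm.
Deficit to target: 376 − 317.56 = 58.44 mg/L.
As CaCO₃: 58.44 mg/L × 773,000 L = 45,170 g; ÷ 100.1 = 451.3 mol Ca²⁺.
Mass: 451.3 × 147 = 66,340 g.

66.3 kg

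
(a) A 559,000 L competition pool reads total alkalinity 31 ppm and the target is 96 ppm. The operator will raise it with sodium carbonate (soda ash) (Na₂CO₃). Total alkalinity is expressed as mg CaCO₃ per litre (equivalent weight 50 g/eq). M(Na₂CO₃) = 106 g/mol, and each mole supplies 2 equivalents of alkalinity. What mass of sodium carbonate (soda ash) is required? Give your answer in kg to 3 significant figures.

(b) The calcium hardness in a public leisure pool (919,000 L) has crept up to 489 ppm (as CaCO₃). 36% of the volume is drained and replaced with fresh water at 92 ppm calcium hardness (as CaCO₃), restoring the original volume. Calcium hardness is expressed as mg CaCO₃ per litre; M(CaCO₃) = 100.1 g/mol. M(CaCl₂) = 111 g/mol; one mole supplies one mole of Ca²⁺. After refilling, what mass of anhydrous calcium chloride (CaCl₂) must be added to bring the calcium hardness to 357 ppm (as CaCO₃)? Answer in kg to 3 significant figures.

(a) 38.5 kg; (b) 11.1 kg

(a) Alkalinity to add: (96 − 31) = 65 mg/L as CaCO₃ × 559,000 L = 36,340 g as CaCO₃.
(a) Equivalents: 36,340 g ÷ 50 g/eq = 726.7 eq.
(a) Each mole of Na₂CO₃ supplies 2 eq, so 726.7 / 2 = 363.4 mol.
(a) Mass: 363.4 mol × 106 g/mol = 38,520 g.

(b) After draining 36% and refilling: 489 × 0.64 + 92 × 0.36 = 346.08 ppm.
(b) Deficit to target: 357 − 346.08 = 10.92 mg/L.
(b) As CaCO₃: 10.92 mg/L × 919,000 L = 10,040 g; ÷ 100.1 = 100.3 mol Ca²⁺.
(b) Mass: 100.3 × 111 = 11,130 g.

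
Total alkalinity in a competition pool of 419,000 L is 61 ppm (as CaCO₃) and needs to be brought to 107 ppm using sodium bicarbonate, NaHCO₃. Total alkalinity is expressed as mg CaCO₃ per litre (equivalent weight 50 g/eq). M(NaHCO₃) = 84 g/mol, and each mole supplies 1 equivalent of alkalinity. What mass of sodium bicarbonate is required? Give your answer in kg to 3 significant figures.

Alkalinity to add: (107 − 61) = 46 mg/L as CaCO₃ × 419,000 L = 19,270 g as CaCO₃.
Equivalents: 19,270 g ÷ 50 g/eq = 385.5 eq.
NaHCO₃ supplies 1 eq per mole → 385.5 mol.
Mass: 385.5 mol × 84 g/mol = 32,380 g.

32.4 kg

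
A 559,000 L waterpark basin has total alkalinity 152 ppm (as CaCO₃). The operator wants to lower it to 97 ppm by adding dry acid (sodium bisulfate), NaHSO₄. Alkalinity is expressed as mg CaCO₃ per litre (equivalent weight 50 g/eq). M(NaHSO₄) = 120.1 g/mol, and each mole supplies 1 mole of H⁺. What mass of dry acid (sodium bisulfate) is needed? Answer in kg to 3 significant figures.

Alkalinity to neutralize: (152 − 97) = 55 mg/L as CaCO₃ × 559,000 L = 30,740 g as CaCO₃.
Equivalents of H⁺ required: 30,740 ÷ 50 g/eq = 614.9 eq = 614.9 mol NaHSO₄.
Mass of NaHSO₄: 614.9 × 120.1 = 73,850 g.

73.8 kg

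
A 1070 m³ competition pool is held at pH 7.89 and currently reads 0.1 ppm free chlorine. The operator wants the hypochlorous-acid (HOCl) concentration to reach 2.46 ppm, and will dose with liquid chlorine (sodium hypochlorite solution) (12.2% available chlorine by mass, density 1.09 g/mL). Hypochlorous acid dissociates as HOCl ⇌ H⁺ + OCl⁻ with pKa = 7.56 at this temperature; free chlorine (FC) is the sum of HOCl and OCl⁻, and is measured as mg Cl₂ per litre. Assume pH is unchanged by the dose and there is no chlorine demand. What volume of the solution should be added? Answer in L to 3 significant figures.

61.3 L

Volume: 1070 m³ = 1,070,000 L.
[OCl⁻]/[HOCl] = 10^(pH − pKa) = 10^(7.89 − 7.56) = 2.138; fraction as HOCl = 1/(1 + 2.138) = 0.3187.
Free chlorine required for 2.46 ppm HOCl: 2.46 / 0.3187 = 7.719 ppm.
FC to add: 7.719 − 0.1 = 7.619 mg/L as Cl₂.
Cl₂ equivalent: 7.619 mg/L × 1,070,000 L = 8153 g.
Product at 12.2% available Cl: 8153 / 0.122 = 66,830 g.
Volume: 66,830 g ÷ 1.09 g/mL = 61,310 mL.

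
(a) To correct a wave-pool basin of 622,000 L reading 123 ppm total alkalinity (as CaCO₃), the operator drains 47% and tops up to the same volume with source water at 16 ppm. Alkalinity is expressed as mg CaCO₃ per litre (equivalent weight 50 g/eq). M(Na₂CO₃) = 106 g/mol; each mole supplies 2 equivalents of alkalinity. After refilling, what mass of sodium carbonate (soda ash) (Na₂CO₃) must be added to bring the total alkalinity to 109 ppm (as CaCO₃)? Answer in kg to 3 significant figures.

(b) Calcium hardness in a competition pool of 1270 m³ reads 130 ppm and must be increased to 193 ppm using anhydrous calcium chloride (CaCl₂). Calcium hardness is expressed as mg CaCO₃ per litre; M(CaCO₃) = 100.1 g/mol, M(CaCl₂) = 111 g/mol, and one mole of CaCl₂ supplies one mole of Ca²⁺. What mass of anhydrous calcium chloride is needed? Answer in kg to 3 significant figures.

(a) 23.9 kg; (b) 88.7 kg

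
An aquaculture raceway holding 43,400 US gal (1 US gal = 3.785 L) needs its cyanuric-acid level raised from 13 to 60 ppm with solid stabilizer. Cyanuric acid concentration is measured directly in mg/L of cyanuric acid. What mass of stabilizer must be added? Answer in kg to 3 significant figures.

7.72 kg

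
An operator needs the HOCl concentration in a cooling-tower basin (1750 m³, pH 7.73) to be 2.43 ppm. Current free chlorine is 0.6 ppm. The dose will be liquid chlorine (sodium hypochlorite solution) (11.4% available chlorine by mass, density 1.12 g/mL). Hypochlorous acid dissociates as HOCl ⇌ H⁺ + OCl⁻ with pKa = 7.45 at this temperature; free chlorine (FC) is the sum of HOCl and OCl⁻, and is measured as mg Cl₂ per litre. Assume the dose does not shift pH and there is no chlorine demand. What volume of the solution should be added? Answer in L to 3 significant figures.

88.5 L

Volume: 1750 m³ = 1,750,000 L.
[OCl⁻]/[HOCl] = 10^(pH − pKa) = 10^(7.73 − 7.45) = 1.905; fraction as HOCl = 1/(1 + 1.905) = 0.3442.
Free chlorine required for 2.43 ppm HOCl: 2.43 / 0.3442 = 7.06 ppm.
FC to add: 7.06 − 0.6 = 6.46 mg/L as Cl₂.
Cl₂ equivalent: 6.46 mg/L × 1,750,000 L = 11,310 g.
Product at 11.4% available Cl: 11,310 / 0.114 = 99,170 g.
Volume: 99,170 g ÷ 1.12 g/mL = 88,550 mL.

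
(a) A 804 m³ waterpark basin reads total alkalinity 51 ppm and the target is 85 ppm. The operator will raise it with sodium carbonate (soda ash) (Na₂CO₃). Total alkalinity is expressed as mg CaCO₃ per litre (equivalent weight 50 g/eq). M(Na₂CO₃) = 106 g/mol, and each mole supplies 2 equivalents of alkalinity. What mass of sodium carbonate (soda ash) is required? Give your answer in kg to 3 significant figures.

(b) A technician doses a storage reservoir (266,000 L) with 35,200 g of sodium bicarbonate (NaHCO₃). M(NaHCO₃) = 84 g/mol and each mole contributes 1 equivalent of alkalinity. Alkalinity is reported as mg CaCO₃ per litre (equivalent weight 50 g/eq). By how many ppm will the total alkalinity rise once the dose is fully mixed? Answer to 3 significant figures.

(a) 29.0 kg; (b) 78.8 ppm

(a) Volume: 804 m³ = 804,000 L.
(a) Alkalinity to add: (85 − 51) = 34 mg/L as CaCO₃ × 804,000 L = 27,340 g as CaCO₃.
(a) Equivalents: 27,340 g ÷ 50 g/eq = 546.7 eq.
(a) Each mole of Na₂CO₃ supplies 2 eq, so 546.7 / 2 = 273.4 mol.
(a) Mass: 273.4 mol × 106 g/mol = 28,980 g.

(b) Moles of NaHCO₃: 35,200 g ÷ 84 g/mol = 419 mol → 419 eq of alkalinity.
(b) As CaCO₃: 419 eq × 50 g/eq = 20,950 g.
(b) Rise: 20,950 g / 266,000 L × 1000 = 78.77 mg/L.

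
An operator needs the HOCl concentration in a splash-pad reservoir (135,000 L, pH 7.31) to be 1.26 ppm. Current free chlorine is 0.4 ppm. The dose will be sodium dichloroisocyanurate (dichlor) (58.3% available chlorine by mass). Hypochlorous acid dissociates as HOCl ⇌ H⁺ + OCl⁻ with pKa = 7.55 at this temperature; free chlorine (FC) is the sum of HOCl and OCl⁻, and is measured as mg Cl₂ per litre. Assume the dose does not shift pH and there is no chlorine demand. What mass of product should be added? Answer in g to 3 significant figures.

[OCl⁻]/[HOCl] = 10^(pH − pKa) = 10^(7.31 − 7.55) = 0.5754; fraction as HOCl = 1/(1 + 0.5754) = 0.6347.
Free chlorine required for 1.26 ppm HOCl: 1.26 / 0.6347 = 1.985 ppm.
FC to add: 1.985 − 0.4 = 1.585 mg/L as Cl₂.
Cl₂ equivalent: 1.585 mg/L × 135,000 L = 214 g.
Product at 58.3% available Cl: 214 / 0.583 = 367 g.

367 g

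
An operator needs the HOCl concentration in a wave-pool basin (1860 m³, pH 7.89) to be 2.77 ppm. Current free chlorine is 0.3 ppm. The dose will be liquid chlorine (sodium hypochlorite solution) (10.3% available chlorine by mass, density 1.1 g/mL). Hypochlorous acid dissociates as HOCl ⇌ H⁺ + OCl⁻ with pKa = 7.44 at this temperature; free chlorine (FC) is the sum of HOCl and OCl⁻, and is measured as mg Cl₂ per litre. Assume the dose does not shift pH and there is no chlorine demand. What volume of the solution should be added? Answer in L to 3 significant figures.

Volume: 1860 m³ = 1,860,000 L.
[OCl⁻]/[HOCl] = 10^(pH − pKa) = 10^(7.89 − 7.44) = 2.818; fraction as HOCl = 1/(1 + 2.818) = 0.2619.
Free chlorine required for 2.77 ppm HOCl: 2.77 / 0.2619 = 10.58 ppm.
FC to add: 10.58 − 0.3 = 10.28 mg/L as Cl₂.
Cl₂ equivalent: 10.28 mg/L × 1,860,000 L = 19,120 g.
Product at 10.3% available Cl: 19,120 / 0.103 = 185,600 g.
Volume: 185,600 g ÷ 1.1 g/mL = 168,700 mL.

169 L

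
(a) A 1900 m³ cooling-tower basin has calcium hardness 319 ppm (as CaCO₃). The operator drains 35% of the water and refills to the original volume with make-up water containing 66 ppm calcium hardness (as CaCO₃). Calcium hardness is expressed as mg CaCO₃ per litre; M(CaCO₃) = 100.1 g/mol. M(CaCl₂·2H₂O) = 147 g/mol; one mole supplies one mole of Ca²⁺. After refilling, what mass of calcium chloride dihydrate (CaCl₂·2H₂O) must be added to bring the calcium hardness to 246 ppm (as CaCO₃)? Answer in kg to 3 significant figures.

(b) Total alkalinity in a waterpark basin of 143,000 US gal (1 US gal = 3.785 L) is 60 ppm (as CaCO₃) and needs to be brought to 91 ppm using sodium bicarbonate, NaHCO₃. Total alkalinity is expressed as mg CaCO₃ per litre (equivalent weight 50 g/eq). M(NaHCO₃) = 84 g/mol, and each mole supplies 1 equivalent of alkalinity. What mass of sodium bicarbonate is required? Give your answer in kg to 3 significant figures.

(a) Volume: 1900 m³ = 1,900,000 L.
(a) After draining 35% and refilling: 319 × 0.65 + 66 × 0.35 = 230.45 ppm.
(a) Deficit to target: 246 − 230.45 = 15.55 mg/L.
(a) As CaCO₃: 15.55 mg/L × 1,900,000 L = 29,550 g; ÷ 100.1 = 295.2 mol Ca²⁺.
(a) Mass: 295.2 × 147 = 43,390 g.

(b) Volume: 143,000 US gal × 3.785 L/gal = 541,255 L.
(b) Alkalinity to add: (91 − 60) = 31 mg/L as CaCO₃ × 541,255 L = 16,780 g as CaCO₃.
(b) Equivalents: 16,780 g ÷ 50 g/eq = 335.6 eq.
(b) NaHCO₃ supplies 1 eq per mole → 335.6 mol.
(b) Mass: 335.6 mol × 84 g/mol = 28,190 g.

(a) 43.4 kg; (b) 28.2 kg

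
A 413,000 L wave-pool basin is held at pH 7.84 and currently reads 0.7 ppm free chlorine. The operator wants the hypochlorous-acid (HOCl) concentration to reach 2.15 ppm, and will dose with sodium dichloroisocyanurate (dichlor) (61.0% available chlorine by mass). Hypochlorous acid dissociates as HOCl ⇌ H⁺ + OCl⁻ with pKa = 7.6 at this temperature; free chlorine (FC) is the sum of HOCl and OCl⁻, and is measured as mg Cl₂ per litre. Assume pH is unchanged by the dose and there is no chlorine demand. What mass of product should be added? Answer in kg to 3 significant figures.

[OCl⁻]/[HOCl] = 10^(pH − pKa) = 10^(7.84 − 7.6) = 1.738; fraction as HOCl = 1/(1 + 1.738) = 0.3653.
Free chlorine required for 2.15 ppm HOCl: 2.15 / 0.3653 = 5.886 ppm.
FC to add: 5.886 − 0.7 = 5.186 mg/L as Cl₂.
Cl₂ equivalent: 5.186 mg/L × 413,000 L = 2142 g.
Product at 61.0% available Cl: 2142 / 0.61 = 3511 g.

3.51 kg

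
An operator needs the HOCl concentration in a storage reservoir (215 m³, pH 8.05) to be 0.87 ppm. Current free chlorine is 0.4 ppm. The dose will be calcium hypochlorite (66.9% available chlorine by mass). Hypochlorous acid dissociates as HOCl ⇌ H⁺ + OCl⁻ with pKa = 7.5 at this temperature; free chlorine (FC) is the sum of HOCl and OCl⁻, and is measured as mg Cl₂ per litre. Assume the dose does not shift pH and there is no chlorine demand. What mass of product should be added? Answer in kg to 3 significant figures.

1.14 kg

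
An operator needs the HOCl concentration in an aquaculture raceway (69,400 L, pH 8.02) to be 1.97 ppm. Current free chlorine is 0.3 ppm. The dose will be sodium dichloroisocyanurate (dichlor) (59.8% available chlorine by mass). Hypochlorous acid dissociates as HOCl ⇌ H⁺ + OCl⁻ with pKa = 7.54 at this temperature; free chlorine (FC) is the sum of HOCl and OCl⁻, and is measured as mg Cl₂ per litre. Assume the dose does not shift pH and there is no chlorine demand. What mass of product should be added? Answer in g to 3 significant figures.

[OCl⁻]/[HOCl] = 10^(pH − pKa) = 10^(8.02 − 7.54) = 3.02; fraction as HOCl = 1/(1 + 3.02) = 0.2488.
Free chlorine required for 1.97 ppm HOCl: 1.97 / 0.2488 = 7.919 ppm.
FC to add: 7.919 − 0.3 = 7.619 mg/L as Cl₂.
Cl₂ equivalent: 7.619 mg/L × 69,400 L = 528.8 g.
Product at 59.8% available Cl: 528.8 / 0.598 = 884.2 g.

884 g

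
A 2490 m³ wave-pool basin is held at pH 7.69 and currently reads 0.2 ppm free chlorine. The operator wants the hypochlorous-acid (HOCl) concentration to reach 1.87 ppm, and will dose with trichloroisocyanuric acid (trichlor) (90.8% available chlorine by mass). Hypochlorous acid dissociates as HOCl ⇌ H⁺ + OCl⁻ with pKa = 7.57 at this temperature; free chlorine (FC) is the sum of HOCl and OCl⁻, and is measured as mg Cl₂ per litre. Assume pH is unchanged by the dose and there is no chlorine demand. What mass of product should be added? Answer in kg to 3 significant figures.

11.3 kg

Volume: 2490 m³ = 2,490,000 L.
[OCl⁻]/[HOCl] = 10^(pH − pKa) = 10^(7.69 − 7.57) = 1.318; fraction as HOCl = 1/(1 + 1.318) = 0.4314.
Free chlorine required for 1.87 ppm HOCl: 1.87 / 0.4314 = 4.335 ppm.
FC to add: 4.335 − 0.2 = 4.135 mg/L as Cl₂.
Cl₂ equivalent: 4.135 mg/L × 2,490,000 L = 10,300 g.
Product at 90.8% available Cl: 10,300 / 0.908 = 11,340 g.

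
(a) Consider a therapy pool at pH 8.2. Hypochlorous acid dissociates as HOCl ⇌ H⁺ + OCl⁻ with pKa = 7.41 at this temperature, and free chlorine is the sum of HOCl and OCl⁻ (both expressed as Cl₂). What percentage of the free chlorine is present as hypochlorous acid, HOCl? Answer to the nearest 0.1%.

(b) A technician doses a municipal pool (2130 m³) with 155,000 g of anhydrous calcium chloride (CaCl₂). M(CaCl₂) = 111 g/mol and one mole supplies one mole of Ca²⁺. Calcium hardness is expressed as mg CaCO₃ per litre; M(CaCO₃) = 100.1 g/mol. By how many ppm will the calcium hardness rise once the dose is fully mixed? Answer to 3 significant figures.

(a) 14.0%; (b) 65.6 ppm

(a) [OCl⁻]/[HOCl] = 10^(pH − pKa) = 10^(8.2 − 7.41) = 10^0.79 = 6.166.
(a) Fraction as HOCl = 1 / (1 + 6.166) = 0.1395.

(b) Volume: 2130 m³ = 2,130,000 L.
(b) Moles of Ca²⁺: 155,000 g ÷ 111 g/mol = 1396 mol.
(b) As CaCO₃: 1396 mol × 100.1 g/mol = 139,800 g.
(b) Rise: 139,800 g / 2,130,000 L × 1000 = 65.62 mg/L.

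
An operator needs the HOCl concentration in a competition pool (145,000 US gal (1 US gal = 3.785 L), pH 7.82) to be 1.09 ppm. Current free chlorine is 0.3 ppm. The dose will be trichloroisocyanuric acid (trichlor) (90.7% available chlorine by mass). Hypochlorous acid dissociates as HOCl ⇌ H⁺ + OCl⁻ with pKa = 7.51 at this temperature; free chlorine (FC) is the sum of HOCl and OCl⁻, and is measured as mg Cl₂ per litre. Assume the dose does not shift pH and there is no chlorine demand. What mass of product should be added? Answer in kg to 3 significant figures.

Volume: 145,000 US gal × 3.785 L/gal = 548,825 L.
[OCl⁻]/[HOCl] = 10^(pH − pKa) = 10^(7.82 − 7.51) = 2.042; fraction as HOCl = 1/(1 + 2.042) = 0.3288.
Free chlorine required for 1.09 ppm HOCl: 1.09 / 0.3288 = 3.315 ppm.
FC to add: 3.315 − 0.3 = 3.015 mg/L as Cl₂.
Cl₂ equivalent: 3.015 mg/L × 548,825 L = 1655 g.
Product at 90.7% available Cl: 1655 / 0.907 = 1825 g.

1.82 kg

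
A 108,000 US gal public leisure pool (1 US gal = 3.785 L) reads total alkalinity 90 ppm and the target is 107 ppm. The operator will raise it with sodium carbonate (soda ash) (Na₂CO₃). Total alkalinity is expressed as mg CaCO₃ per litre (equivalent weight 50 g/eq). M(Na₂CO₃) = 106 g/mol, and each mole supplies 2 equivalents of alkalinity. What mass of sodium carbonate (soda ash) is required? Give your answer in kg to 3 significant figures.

7.37 kg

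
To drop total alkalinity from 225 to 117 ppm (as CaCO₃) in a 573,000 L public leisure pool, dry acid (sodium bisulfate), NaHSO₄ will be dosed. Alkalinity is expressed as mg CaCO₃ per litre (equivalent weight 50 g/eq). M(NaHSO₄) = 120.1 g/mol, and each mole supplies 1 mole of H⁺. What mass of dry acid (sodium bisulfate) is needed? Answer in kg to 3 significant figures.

Alkalinity to neutralize: (225 − 117) = 108 mg/L as CaCO₃ × 573,000 L = 61,880 g as CaCO₃.
Equivalents of H⁺ required: 61,880 ÷ 50 g/eq = 1238 eq = 1238 mol NaHSO₄.
Mass of NaHSO₄: 1238 × 120.1 = 148,600 g.

149 kg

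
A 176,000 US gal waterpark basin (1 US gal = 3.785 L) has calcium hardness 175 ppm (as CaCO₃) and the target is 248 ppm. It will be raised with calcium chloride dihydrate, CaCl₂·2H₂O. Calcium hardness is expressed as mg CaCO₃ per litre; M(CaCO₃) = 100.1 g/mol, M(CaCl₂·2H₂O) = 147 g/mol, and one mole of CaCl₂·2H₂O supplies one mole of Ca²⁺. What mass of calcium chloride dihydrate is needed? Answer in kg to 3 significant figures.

Volume: 176,000 US gal × 3.785 L/gal = 666,160 L.
Hardness to add: (248 − 175) = 73 mg/L as CaCO₃ × 666,160 L = 48,630 g as CaCO₃.
Moles of Ca²⁺ (1 mol Ca²⁺ ≡ 1 mol CaCO₃): 48,630 / 100.1 g/mol = 485.8 mol.
Mass of CaCl₂·2H₂O: 485.8 × 147 = 71,410 g.

71.4 kg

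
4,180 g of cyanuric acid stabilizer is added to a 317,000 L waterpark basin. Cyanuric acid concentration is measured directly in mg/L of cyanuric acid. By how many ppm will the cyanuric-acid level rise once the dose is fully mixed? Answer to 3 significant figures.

13.2 ppm

Rise: 4,180 g / 317,000 L × 1000 = 13.19 mg/L.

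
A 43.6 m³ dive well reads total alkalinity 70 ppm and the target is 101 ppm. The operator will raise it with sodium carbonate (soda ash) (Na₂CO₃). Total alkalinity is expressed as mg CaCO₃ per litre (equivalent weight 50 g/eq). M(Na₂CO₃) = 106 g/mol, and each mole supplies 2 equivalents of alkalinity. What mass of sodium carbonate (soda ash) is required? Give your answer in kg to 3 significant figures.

1.43 kg

Volume: 43.6 m³ = 43,600 L.
Alkalinity to add: (101 − 70) = 31 mg/L as CaCO₃ × 43,600 L = 1352 g as CaCO₃.
Equivalents: 1352 g ÷ 50 g/eq = 27.03 eq.
Each mole of Na₂CO₃ supplies 2 eq, so 27.03 / 2 = 13.52 mol.
Mass: 13.52 mol × 106 g/mol = 1433 g.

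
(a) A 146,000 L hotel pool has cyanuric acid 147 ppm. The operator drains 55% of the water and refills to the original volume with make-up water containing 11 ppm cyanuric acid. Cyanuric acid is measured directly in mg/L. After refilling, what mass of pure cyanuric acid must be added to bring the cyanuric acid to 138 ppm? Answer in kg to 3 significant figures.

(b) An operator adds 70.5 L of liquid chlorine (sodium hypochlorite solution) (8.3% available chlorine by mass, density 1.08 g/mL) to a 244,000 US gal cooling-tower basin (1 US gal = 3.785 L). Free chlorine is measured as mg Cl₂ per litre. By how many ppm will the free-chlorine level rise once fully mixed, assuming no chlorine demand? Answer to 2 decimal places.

(a) After draining 55% and refilling: 147 × 0.45 + 11 × 0.55 = 72.2 ppm.
(a) Deficit to target: 138 − 72.2 = 65.8 mg/L.
(a) Mass: 65.8 mg/L × 146,000 L = 9607 g cyanuric acid.

(b) Volume: 244,000 US gal × 3.785 L/gal = 923,540 L.
(b) Mass of solution: 70.5 L × 1000 mL/L × 1.08 g/mL = 76,140 g.
(b) Available chlorine delivered: 76,140 g × 0.083 = 6320 g as Cl₂.
(b) Concentration rise: 6320 g / 923,540 L = 6.843 mg/L = 6.84 ppm.

(a) 9.61 kg; (b) 6.84 ppm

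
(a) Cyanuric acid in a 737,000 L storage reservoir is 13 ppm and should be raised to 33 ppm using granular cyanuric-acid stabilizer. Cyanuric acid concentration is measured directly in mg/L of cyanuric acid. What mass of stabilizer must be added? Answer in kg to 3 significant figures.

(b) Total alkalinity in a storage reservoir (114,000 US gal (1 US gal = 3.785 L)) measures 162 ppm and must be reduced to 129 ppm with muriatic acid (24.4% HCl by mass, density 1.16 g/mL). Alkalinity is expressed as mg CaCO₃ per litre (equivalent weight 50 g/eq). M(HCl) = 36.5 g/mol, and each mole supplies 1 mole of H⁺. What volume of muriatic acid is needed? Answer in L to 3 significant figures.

(a) 14.7 kg; (b) 36.7 L

(a) CYA to add: (33 − 13) = 20 mg/L × 737,000 L = 14,740 g cyanuric acid.

(b) Volume: 114,000 US gal × 3.785 L/gal = 431,490 L.
(b) Alkalinity to neutralize: (162 − 129) = 33 mg/L as CaCO₃ × 431,490 L = 14,240 g as CaCO₃.
(b) Equivalents of H⁺ required: 14,240 ÷ 50 g/eq = 284.8 eq = 284.8 mol HCl.
(b) Mass of HCl: 284.8 × 36.5 = 10,390 g.
(b) Mass of 24.4% solution: 10,390 / 0.244 = 42,600 g.
(b) Volume: 42,600 g ÷ 1.16 g/mL = 36,720 mL.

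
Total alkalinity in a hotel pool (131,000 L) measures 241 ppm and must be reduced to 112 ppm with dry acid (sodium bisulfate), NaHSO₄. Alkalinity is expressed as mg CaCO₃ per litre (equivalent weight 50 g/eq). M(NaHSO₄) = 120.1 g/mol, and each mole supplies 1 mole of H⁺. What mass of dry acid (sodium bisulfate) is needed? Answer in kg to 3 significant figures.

Alkalinity to neutralize: (241 − 112) = 129 mg/L as CaCO₃ × 131,000 L = 16,900 g as CaCO₃.
Equivalents of H⁺ required: 16,900 ÷ 50 g/eq = 338 eq = 338 mol NaHSO₄.
Mass of NaHSO₄: 338 × 120.1 = 40,590 g.

40.6 kg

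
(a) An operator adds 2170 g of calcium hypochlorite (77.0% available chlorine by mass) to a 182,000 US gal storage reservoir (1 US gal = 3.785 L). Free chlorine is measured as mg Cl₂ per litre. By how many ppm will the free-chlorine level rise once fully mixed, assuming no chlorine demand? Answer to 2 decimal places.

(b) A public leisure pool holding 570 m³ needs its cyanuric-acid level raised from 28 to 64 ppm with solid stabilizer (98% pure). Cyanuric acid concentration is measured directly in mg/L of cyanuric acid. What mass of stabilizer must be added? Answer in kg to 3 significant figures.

(a) 2.43 ppm; (b) 20.9 kg

(a) Volume: 182,000 US gal × 3.785 L/gal = 688,870 L.
(a) Available chlorine delivered: 2170 g × 0.77 = 1671 g as Cl₂.
(a) Concentration rise: 1671 g / 688,870 L = 2.426 mg/L = 2.43 ppm.

(b) Volume: 570 m³ = 570,000 L.
(b) CYA to add: (64 − 28) = 36 mg/L × 570,000 L = 20,520 g cyanuric acid.
(b) At 98% purity: 20,520 / 0.98 = 20,940 g product.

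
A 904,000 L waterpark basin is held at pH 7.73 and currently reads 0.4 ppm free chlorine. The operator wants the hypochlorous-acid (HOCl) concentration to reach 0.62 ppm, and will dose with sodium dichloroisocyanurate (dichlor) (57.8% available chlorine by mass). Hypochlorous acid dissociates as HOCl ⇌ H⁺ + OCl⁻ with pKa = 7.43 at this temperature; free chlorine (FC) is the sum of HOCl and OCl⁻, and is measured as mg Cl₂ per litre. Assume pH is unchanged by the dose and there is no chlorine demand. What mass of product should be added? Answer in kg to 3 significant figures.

2.28 kg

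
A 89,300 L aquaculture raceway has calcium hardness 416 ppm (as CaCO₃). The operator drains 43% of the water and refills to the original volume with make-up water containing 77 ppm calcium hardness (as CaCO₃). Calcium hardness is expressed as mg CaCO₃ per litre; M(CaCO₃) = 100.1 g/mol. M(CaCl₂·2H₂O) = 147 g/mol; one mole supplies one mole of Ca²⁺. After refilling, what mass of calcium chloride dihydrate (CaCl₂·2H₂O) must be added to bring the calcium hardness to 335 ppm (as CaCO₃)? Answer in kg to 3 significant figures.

8.49 kg

After draining 43% and refilling: 416 × 0.57 + 77 × 0.43 = 270.23 ppm.
Deficit to target: 335 − 270.23 = 64.77 mg/L.
As CaCO₃: 64.77 mg/L × 89,300 L = 5784 g; ÷ 100.1 = 57.78 mol Ca²⁺.
Mass: 57.78 × 147 = 8494 g.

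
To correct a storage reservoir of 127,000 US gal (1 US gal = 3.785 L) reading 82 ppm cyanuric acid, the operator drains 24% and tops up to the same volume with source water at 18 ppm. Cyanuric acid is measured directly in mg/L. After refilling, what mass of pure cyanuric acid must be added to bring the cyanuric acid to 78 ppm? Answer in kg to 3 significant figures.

5.46 kg

Volume: 127,000 US gal × 3.785 L/gal = 480,695 L.
After draining 24% and refilling: 82 × 0.76 + 18 × 0.24 = 66.64 ppm.
Deficit to target: 78 − 66.64 = 11.36 mg/L.
Mass: 11.36 mg/L × 480,695 L = 5461 g cyanuric acid.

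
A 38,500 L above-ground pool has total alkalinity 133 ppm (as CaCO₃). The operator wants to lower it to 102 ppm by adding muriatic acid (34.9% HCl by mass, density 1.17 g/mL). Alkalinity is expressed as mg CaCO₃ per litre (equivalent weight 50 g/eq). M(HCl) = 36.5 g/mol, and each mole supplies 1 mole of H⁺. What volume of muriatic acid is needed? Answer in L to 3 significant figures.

Alkalinity to neutralize: (133 − 102) = 31 mg/L as CaCO₃ × 38,500 L = 1194 g as CaCO₃.
Equivalents of H⁺ required: 1194 ÷ 50 g/eq = 23.87 eq = 23.87 mol HCl.
Mass of HCl: 23.87 × 36.5 = 871.3 g.
Mass of 34.9% solution: 871.3 / 0.349 = 2496 g.
Volume: 2496 g ÷ 1.17 g/mL = 2134 mL.

2.13 L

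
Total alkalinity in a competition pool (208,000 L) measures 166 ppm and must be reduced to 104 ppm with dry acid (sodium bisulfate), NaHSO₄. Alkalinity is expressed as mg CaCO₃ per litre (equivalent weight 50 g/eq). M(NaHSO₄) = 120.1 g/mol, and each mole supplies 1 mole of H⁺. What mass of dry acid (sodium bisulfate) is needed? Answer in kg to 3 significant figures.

31.0 kg

Alkalinity to neutralize: (166 − 104) = 62 mg/L as CaCO₃ × 208,000 L = 12,900 g as CaCO₃.
Equivalents of H⁺ required: 12,900 ÷ 50 g/eq = 257.9 eq = 257.9 mol NaHSO₄.
Mass of NaHSO₄: 257.9 × 120.1 = 30,980 g.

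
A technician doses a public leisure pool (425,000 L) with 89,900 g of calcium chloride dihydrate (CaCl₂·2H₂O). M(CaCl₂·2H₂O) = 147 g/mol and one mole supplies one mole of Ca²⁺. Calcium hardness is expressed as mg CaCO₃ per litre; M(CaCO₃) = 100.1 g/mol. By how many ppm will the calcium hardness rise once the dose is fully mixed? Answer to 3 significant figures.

144 ppm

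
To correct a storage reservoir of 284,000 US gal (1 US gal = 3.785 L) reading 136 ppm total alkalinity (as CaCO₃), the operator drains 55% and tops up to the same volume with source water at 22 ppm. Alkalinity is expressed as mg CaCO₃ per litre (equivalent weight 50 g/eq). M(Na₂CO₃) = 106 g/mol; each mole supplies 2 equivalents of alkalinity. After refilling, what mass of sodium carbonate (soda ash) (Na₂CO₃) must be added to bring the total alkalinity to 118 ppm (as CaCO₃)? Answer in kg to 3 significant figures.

Volume: 284,000 US gal × 3.785 L/gal = 1,074,940 L.
After draining 55% and refilling: 136 × 0.45 + 22 × 0.55 = 73.3 ppm.
Deficit to target: 118 − 73.3 = 44.7 mg/L.
As CaCO₃: 44.7 mg/L × 1,074,940 L = 48,050 g; ÷ 50 g/eq ÷ 2 = 480.5 mol Na₂CO₃.
Mass: 480.5 × 106 = 50,930 g.

50.9 kg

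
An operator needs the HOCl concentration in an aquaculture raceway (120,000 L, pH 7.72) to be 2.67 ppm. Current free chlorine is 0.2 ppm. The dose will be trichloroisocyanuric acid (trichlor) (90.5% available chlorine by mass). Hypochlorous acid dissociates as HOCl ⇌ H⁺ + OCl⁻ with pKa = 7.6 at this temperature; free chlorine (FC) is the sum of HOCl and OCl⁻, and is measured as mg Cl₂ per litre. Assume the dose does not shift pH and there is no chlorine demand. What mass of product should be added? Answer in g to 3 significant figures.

[OCl⁻]/[HOCl] = 10^(pH − pKa) = 10^(7.72 − 7.6) = 1.318; fraction as HOCl = 1/(1 + 1.318) = 0.4314.
Free chlorine required for 2.67 ppm HOCl: 2.67 / 0.4314 = 6.19 ppm.
FC to add: 6.19 − 0.2 = 5.99 mg/L as Cl₂.
Cl₂ equivalent: 5.99 mg/L × 120,000 L = 718.8 g.
Product at 90.5% available Cl: 718.8 / 0.905 = 794.2 g.

794 g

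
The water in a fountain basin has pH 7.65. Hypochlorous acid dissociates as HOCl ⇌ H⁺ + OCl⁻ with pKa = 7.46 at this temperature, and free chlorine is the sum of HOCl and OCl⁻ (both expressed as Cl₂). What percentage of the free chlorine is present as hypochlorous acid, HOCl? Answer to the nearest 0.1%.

[OCl⁻]/[HOCl] = 10^(pH − pKa) = 10^(7.65 − 7.46) = 10^0.19 = 1.549.
Fraction as HOCl = 1 / (1 + 1.549) = 0.3923.

39.2%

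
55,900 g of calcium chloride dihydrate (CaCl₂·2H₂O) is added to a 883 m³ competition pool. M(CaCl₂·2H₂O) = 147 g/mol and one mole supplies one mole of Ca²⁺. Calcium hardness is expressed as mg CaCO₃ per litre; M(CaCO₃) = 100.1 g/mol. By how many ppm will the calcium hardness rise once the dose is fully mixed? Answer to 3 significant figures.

Volume: 883 m³ = 883,000 L.
Moles of Ca²⁺: 55,900 g ÷ 147 g/mol = 380.3 mol.
As CaCO₃: 380.3 mol × 100.1 g/mol = 38,070 g.
Rise: 38,070 g / 883,000 L × 1000 = 43.11 mg/L.

43.1 ppm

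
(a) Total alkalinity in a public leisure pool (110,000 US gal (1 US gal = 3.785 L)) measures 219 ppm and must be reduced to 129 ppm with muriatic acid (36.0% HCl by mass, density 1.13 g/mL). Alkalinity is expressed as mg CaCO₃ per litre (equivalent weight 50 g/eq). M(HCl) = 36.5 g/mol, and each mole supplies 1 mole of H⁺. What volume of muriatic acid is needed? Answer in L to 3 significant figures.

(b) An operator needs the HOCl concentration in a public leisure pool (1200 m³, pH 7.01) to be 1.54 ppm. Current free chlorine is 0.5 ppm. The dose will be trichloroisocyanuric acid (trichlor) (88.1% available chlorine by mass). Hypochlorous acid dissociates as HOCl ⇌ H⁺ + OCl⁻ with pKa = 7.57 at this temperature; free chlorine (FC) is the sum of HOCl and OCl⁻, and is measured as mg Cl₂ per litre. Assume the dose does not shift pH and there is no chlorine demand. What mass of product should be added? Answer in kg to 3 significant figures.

(a) 67.2 L; (b) 1.99 kg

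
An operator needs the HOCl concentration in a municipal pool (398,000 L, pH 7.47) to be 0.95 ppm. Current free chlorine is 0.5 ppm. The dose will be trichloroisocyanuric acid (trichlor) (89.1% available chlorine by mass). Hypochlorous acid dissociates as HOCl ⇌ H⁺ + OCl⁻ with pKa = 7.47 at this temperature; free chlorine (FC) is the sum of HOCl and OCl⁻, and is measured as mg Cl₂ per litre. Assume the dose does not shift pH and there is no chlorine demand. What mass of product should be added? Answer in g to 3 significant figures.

625 g

[OCl⁻]/[HOCl] = 10^(pH − pKa) = 10^(7.47 − 7.47) = 1; fraction as HOCl = 1/(1 + 1) = 0.5.
Free chlorine required for 0.95 ppm HOCl: 0.95 / 0.5 = 1.9 ppm.
FC to add: 1.9 − 0.5 = 1.4 mg/L as Cl₂.
Cl₂ equivalent: 1.4 mg/L × 398,000 L = 557.2 g.
Product at 89.1% available Cl: 557.2 / 0.891 = 625.4 g.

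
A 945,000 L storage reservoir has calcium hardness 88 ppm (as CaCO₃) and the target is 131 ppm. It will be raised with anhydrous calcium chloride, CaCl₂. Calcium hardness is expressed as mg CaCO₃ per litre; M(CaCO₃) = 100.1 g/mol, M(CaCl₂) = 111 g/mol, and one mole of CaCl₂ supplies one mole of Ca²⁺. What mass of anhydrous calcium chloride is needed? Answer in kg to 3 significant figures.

45.1 kg

Hardness to add: (131 − 88) = 43 mg/L as CaCO₃ × 945,000 L = 40,640 g as CaCO₃.
Moles of Ca²⁺ (1 mol Ca²⁺ ≡ 1 mol CaCO₃): 40,640 / 100.1 g/mol = 405.9 mol.
Mass of CaCl₂: 405.9 × 111 = 45,060 g.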